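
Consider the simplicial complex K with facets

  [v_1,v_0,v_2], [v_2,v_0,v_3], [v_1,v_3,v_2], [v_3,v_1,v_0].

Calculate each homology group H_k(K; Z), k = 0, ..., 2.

We work with the vertex ordering v_0 < v_1 < v_2 < v_3. The simplices of K, each written with vertices in increasing order, are:

  0-simplices (4): [v_0], [v_1], [v_2], [v_3]
  1-simplices (6): [v_0,v_1], [v_0,v_2], [v_0,v_3], [v_1,v_2], [v_1,v_3], [v_2,v_3]
  2-simplices (4): [v_0,v_1,v_2], [v_0,v_1,v_3], [v_0,v_2,v_3], [v_1,v_2,v_3]

giving chain groups C_0 ≅ Z^4, C_1 ≅ Z^6, C_2 ≅ Z^4.

The boundary map ∂_1: C_1 → C_0 is given by ∂[p,q] = [q] − [p].
This gives a 4×6 integer matrix of rank 3; reducing to Smith normal form yields diagonal entries (1,1,1).

∂_2: C_2 → C_1 acts by ∂[p,q,r] = [q,r] − [p,r] + [p,q]. For instance
  ∂[v_0,v_1,v_2] = [v_1,v_2] − [v_0,v_2] + [v_0,v_1],
  ∂[v_0,v_1,v_3] = [v_1,v_3] − [v_0,v_3] + [v_0,v_1].
This gives a 6×4 integer matrix of rank 3; reducing to Smith normal form yields diagonal entries (1,1,1).

Computing H_k = (kernel of ∂_k) / (image of ∂_{k+1}):

  H_0: rank C_0 − rank ∂_1 = 4 − 3 = 1, and the invariant factors of ∂_1 are all 1, so H_0 ≅ Z.
  H_1: rank ker ∂_1 − rank ∂_2 = (6 − 3) − 3 = 0, and the invariant factors of ∂_2 are all 1, so H_1 ≅ 0.
  H_2: rank ker ∂_2 − rank ∂_3 = (4 − 3) − 0 = 1, and there is no ∂_3, so H_2 ≅ Z.

(K is a triangulation of the 2-sphere S^2.)

H_0 = Z,  H_1 = 0,  H_2 = Z.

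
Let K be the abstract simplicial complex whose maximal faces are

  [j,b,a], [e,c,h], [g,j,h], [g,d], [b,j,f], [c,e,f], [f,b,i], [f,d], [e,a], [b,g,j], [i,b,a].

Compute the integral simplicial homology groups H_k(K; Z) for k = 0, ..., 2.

Fix the vertex order a < b < c < d < e < f < g < h < i < j and write every simplex with vertices in increasing order. Then dim K = 2 and the simplices of K are:

  0-simplices (10): a, b, c, d, e, f, g, h, i, j
  1-simplices (20): ab, ae, ai, aj, bf, bg, bi, bj, ce, cf, ch, df, dg, ef, eh, fi, fj, gh, gj, hj
  2-simplices (8): abi, abj, bfi, bfj, bgj, cef, ceh, ghj

so the chain groups are C_0 ≅ Z^10, C_1 ≅ Z^20, C_2 ≅ Z^8.

∂_1: C_1 → C_0 sends each edge [p,q] (with p < q) to q − p. For instance
  ∂ae = e − a.
The resulting 10×20 matrix has rank 9, and its Smith normal form has invariant factors (1,1,1,1,1,1,1,1,1).

The boundary map ∂_2: C_2 → C_1 sends each 2-simplex [p,q,r] to [q,r] − [p,r] + [p,q]. For instance
  ∂abj = bj − aj + ab,
  ∂cef = ef − cf + ce.
As a 20×8 matrix over Z this has rank 8, with invariant factors (1,1,1,1,1,1,1,1).

Now H_k = ker ∂_k / im ∂_{k+1}, so:

  H_0: rank C_0 − rank ∂_1 = 10 − 9 = 1, and the invariant factors of ∂_1 are all 1, so H_0 = Z.
  H_1: rank ker ∂_1 − rank ∂_2 = (20 − 9) − 8 = 3, and the invariant factors of ∂_2 are all 1, so H_1 = Z^3.
  H_2: rank ker ∂_2 − rank ∂_3 = (8 − 8) − 0 = 0, and there is no ∂_3, so H_2 = 0.

H_0 = Z,  H_1 = Z^3,  H_2 = 0.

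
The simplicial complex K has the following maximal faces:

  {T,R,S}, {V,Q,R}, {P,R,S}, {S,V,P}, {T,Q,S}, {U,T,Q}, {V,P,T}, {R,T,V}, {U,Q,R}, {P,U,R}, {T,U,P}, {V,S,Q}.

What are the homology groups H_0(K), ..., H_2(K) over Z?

Take the total order P < Q < R < S < T < U < V on the vertex set. Then K (dimension 2) consists of the simplices:

  0-simplices (7): P, Q, R, S, T, U, V
  1-simplices (18): PR, PS, PT, PU, PV, QR, QS, QT, QU, QV, RS, RT, RU, RV, ST, SV, TU, TV
  2-simplices (12): PRS, PRU, PSV, PTU, PTV, QRU, QRV, QST, QSV, QTU, RST, RTV

Hence C_0 ≅ Z^7, C_1 ≅ Z^18, C_2 ≅ Z^12.

The boundary map ∂_1: C_1 → C_0 maps an edge to its endpoints' difference, ∂[p,q] = q − p. For instance
  ∂QV = V − Q.
This gives a 7×18 integer matrix of rank 6; reducing to Smith normal form yields diagonal entries (1,1,1,1,1,1).

∂_2: C_2 → C_1 acts by ∂[p,q,r] = [q,r] − [p,r] + [p,q]. For instance
  ∂PRU = RU − PU + PR,
  ∂PTV = TV − PV + PT.
As a 18×12 matrix over Z this has rank 12, with invariant factors (1,1,1,1,1,1,1,1,1,1,1,2).

From H_k ≅ ker(∂_k) / im(∂_{k+1}) we obtain:

  H_0: rank C_0 − rank ∂_1 = 7 − 6 = 1, and the invariant factors of ∂_1 are all 1, so H_0 = Z.
  H_1: rank ker ∂_1 − rank ∂_2 = (18 − 6) − 12 = 0, and ∂_2 has invariant factor 2 > 1, so H_1 = Z/2.
  H_2: rank ker ∂_2 − rank ∂_3 = (12 − 12) − 0 = 0, and there is no ∂_3, so H_2 = 0.

As a check, the Euler characteristic is 7 − 18 + 12 = 1, which agrees with 1 − 0 + 0 = 1.
(K is a triangulation of the real projective plane RP^2.)

H_0 ≅ Z,  H_1 ≅ Z/2,  H_2 = 0.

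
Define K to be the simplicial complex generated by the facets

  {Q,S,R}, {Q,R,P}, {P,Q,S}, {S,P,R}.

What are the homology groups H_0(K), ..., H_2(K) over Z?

H_0 ≅ Z,  H_1 = 0,  H_2 ≅ Z.

Take the total order P < Q < R < S on the vertex set. Then K (dimension 2) consists of the simplices:

  0-simplices (4): P, Q, R, S
  1-simplices (6): PQ, PR, PS, QR, QS, RS
  2-simplices (4): PQR, PQS, PRS, QRS

giving chain groups C_0 ≅ Z^4, C_1 ≅ Z^6, C_2 ≅ Z^4.

∂_1: C_1 → C_0 maps an edge to its endpoints' difference, ∂[p,q] = q − p. For instance
  ∂PR = R − P.
As a 4×6 matrix over Z this has rank 3, with invariant factors (1,1,1).

The boundary map ∂_2: C_2 → C_1 maps a triangle to the signed sum of its edges. For instance
  ∂PQS = QS − PS + PQ,
  ∂QRS = RS − QS + QR.
As a 6×4 matrix over Z this has rank 3, with invariant factors (1,1,1).

From H_k ≅ ker(∂_k) / im(∂_{k+1}) we obtain:

  H_0: rank C_0 − rank ∂_1 = 4 − 3 = 1, and the invariant factors of ∂_1 are all 1, so H_0 ≅ Z.
  H_1: rank ker ∂_1 − rank ∂_2 = (6 − 3) − 3 = 0, and the invariant factors of ∂_2 are all 1, so H_1 ≅ 0.
  H_2: rank ker ∂_2 − rank ∂_3 = (4 − 3) − 0 = 1, and there is no ∂_3, so H_2 ≅ Z.

As a check, the Euler characteristic is 4 − 6 + 4 = 2, which agrees with 1 − 0 + 1 = 2.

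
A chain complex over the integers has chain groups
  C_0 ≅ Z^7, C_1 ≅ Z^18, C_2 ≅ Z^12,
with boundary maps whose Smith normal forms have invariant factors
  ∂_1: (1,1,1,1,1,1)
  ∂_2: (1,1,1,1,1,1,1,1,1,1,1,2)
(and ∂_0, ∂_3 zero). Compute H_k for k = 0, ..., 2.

H_0 ≅ Z,  H_1 ≅ Z/2Z,  H_2 = 0.

H_0: b_0 = 7 − 0 − 6 = 1; torsion from ∂_1 factors > 1: none. So H_0 ≅ Z.
H_1: b_1 = 18 − 6 − 12 = 0; torsion from ∂_2 factors > 1: [2]. So H_1 ≅ Z/2Z.
H_2: b_2 = 12 − 12 − 0 = 0; torsion from ∂_3 factors > 1: none. So H_2 ≅ 0.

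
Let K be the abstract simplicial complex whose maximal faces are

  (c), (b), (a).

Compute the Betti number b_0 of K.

Order the vertices as a < b < c. Listing each simplex with vertices in this order, K has dimension 0 with simplices:

  0-simplices (3): a, b, c

so the chain groups are C_0 ≅ Z^3.

Reading off H_k = ker ∂_k / im ∂_{k+1}:

  H_0: rank C_0 − rank ∂_1 = 3 − 0 = 3, and there is no ∂_1, so H_0 ≅ Z^3.

(K is a triangulation of a set of 3 points.)

Hence the Betti numbers are b_0 = 3.

b_0 = 3.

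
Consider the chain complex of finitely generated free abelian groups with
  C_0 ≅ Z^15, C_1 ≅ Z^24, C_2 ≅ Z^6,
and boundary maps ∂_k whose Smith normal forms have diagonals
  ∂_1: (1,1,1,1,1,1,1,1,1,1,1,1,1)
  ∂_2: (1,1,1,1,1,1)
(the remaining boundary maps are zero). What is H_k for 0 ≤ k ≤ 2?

H_0 = Z^2,  H_1 = Z^5,  H_2 = 0.

H_0: b_0 = 15 − 0 − 13 = 2; torsion from ∂_1 factors > 1: none. So H_0 = Z^2.
H_1: b_1 = 24 − 13 − 6 = 5; torsion from ∂_2 factors > 1: none. So H_1 = Z^5.
H_2: b_2 = 6 − 6 − 0 = 0; torsion from ∂_3 factors > 1: none. So H_2 = 0.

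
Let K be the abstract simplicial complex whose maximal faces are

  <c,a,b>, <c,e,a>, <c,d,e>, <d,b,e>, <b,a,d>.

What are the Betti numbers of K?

b_0 = 1, b_1 = 1, b_2 = 0.

Fix the vertex order a < b < c < d < e and write every simplex with vertices in increasing order. Then dim K = 2 and the simplices of K are:

  0-simplices (5): a, b, c, d, e
  1-simplices (10): ab, ac, ad, ae, bc, bd, be, cd, ce, de
  2-simplices (5): abc, abd, ace, bde, cde

Hence C_0 ≅ Z^5, C_1 ≅ Z^10, C_2 ≅ Z^5.

Boundary ∂_1: C_1 → C_0 sends each edge [p,q] (with p < q) to q − p. For instance
  ∂ae = e − a.
The 5×10 boundary matrix has rank 4 and Smith normal form diag(1,1,1,1).

∂_2: C_2 → C_1 sends each 2-simplex [p,q,r] to [q,r] − [p,r] + [p,q]. For instance
  ∂ace = ce − ae + ac,
  ∂bde = de − be + bd.
The resulting 10×5 matrix has rank 5, and its Smith normal form has invariant factors (1,1,1,1,1).

From H_k ≅ ker(∂_k) / im(∂_{k+1}) we obtain:

  H_0: rank C_0 − rank ∂_1 = 5 − 4 = 1, and the invariant factors of ∂_1 are all 1, so H_0 ≅ Z.
  H_1: rank ker ∂_1 − rank ∂_2 = (10 − 4) − 5 = 1, and the invariant factors of ∂_2 are all 1, so H_1 ≅ Z.
  H_2: rank ker ∂_2 − rank ∂_3 = (5 − 5) − 0 = 0, and there is no ∂_3, so H_2 ≅ 0.

Hence the Betti numbers are b_0 = 1, b_1 = 1, b_2 = 0.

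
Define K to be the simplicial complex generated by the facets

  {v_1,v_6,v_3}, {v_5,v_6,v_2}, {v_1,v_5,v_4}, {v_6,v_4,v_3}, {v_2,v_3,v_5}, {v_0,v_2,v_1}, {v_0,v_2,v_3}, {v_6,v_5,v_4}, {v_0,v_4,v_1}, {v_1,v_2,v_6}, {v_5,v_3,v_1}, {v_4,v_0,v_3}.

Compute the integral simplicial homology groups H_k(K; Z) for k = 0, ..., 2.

H_0 = Z,  H_1 = Z/2,  H_2 = 0.

Order the vertices as v_0 < v_1 < v_2 < v_3 < v_4 < v_5 < v_6. Listing each simplex with vertices in this order, K has dimension 2 with simplices:

  0-simplices (7): [v_0], [v_1], [v_2], [v_3], [v_4], [v_5], [v_6]
  1-simplices (18): (18 of them)
  2-simplices (12): (12 of them)

so the chain groups are C_0 ≅ Z^7, C_1 ≅ Z^18, C_2 ≅ Z^12.

The boundary map ∂_1: C_1 → C_0 sends each edge [p,q] (with p < q) to q − p.
As a 7×18 matrix over Z this has rank 6, with invariant factors (1,1,1,1,1,1).

Boundary ∂_2: C_2 → C_1 acts by ∂[p,q,r] = [q,r] − [p,r] + [p,q]. For instance
  ∂[v_1,v_3,v_5] = [v_3,v_5] − [v_1,v_5] + [v_1,v_3],
  ∂[v_1,v_2,v_6] = [v_2,v_6] − [v_1,v_6] + [v_1,v_2].
The resulting 18×12 matrix has rank 12, and its Smith normal form has invariant factors (1,1,1,1,1,1,1,1,1,1,1,2).

Now H_k = ker ∂_k / im ∂_{k+1}, so:

  H_0: rank C_0 − rank ∂_1 = 7 − 6 = 1, and the invariant factors of ∂_1 are all 1, so H_0 ≅ Z.
  H_1: rank ker ∂_1 − rank ∂_2 = (18 − 6) − 12 = 0, and ∂_2 has invariant factor 2 > 1, so H_1 ≅ Z/2.
  H_2: rank ker ∂_2 − rank ∂_3 = (12 − 12) − 0 = 0, and there is no ∂_3, so H_2 ≅ 0.

As a check, the Euler characteristic is 7 − 18 + 12 = 1, which agrees with 1 − 0 + 0 = 1.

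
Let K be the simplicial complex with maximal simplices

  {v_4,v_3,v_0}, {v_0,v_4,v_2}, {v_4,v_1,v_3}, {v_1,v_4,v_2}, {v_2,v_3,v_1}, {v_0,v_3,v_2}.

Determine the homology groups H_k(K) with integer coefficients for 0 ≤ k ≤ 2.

K has 5 vertices, 9 edges, 6 triangles.
rank ∂_0 = 0, rank ∂_1 = 4 ⇒ b_0 = 5 − 0 − 4 = 1; all invariant factors of ∂_1 are 1 so no torsion. So H_0 ≅ Z.
rank ∂_1 = 4, rank ∂_2 = 5 ⇒ b_1 = 9 − 4 − 5 = 0; all invariant factors of ∂_2 are 1 so no torsion. So H_1 ≅ 0.
rank ∂_2 = 5, rank ∂_3 = 0 ⇒ b_2 = 6 − 5 − 0 = 1. So H_2 ≅ Z.

H_0 ≅ Z,  H_1 = 0,  H_2 ≅ Z.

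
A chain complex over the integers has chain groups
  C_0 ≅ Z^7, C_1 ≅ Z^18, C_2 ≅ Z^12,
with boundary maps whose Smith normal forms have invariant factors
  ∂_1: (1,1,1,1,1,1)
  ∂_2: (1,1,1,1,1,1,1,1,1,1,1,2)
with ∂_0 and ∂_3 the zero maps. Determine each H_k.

H_0: b_0 = 7 − 0 − 6 = 1; torsion from ∂_1 factors > 1: none. So H_0 = Z.
H_1: b_1 = 18 − 6 − 12 = 0; torsion from ∂_2 factors > 1: [2]. So H_1 = Z/2Z.
H_2: b_2 = 12 − 12 − 0 = 0; torsion from ∂_3 factors > 1: none. So H_2 = 0.

H_0 = Z,  H_1 = Z/2Z,  H_2 = 0.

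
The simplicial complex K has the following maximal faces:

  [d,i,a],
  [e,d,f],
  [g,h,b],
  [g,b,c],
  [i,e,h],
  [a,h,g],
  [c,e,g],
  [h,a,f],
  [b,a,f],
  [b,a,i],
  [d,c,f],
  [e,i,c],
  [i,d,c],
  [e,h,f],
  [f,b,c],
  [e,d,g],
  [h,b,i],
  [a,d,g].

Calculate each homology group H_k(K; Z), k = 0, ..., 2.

We work with the vertex ordering a < b < c < d < e < f < g < h < i. The simplices of K, each written with vertices in increasing order, are:

  0-simplices (9): a, b, c, d, e, f, g, h, i
  1-simplices (27): ab, ad, af, ag, ah, ai, bc, bf, bg, bh, bi, cd, ce, cf, cg, ci, de, df, dg, di, ef, eg, eh, ei, fh, gh, hi
  2-simplices (18): abf, abi, adg, adi, afh, agh, bcf, bcg, bgh, bhi, cdf, cdi, ceg, cei, def, deg, efh, ehi

giving chain groups C_0 ≅ Z^9, C_1 ≅ Z^27, C_2 ≅ Z^18.

Boundary ∂_1: C_1 → C_0 maps an edge to its endpoints' difference, ∂[p,q] = q − p. For instance
  ∂gh = h − g.
The resulting 9×27 matrix has rank 8, and its Smith normal form has invariant factors (1,1,1,1,1,1,1,1).

Boundary ∂_2: C_2 → C_1 sends each 2-simplex [p,q,r] to [q,r] − [p,r] + [p,q]. For instance
  ∂abi = bi − ai + ab,
  ∂agh = gh − ah + ag.
This gives a 27×18 integer matrix of rank 18; reducing to Smith normal form yields diagonal entries (1,1,1,1,1,1,1,1,1,1,1,1,1,1,1,1,1,2).

Now H_k = ker ∂_k / im ∂_{k+1}, so:

  H_0: rank C_0 − rank ∂_1 = 9 − 8 = 1, and the invariant factors of ∂_1 are all 1, so H_0 = Z.
  H_1: rank ker ∂_1 − rank ∂_2 = (27 − 8) − 18 = 1, and ∂_2 has invariant factor 2 > 1, so H_1 = Z ⊕ Z/2.
  H_2: rank ker ∂_2 − rank ∂_3 = (18 − 18) − 0 = 0, and there is no ∂_3, so H_2 = 0.

H_0 = Z,  H_1 = Z ⊕ Z/2,  H_2 = 0.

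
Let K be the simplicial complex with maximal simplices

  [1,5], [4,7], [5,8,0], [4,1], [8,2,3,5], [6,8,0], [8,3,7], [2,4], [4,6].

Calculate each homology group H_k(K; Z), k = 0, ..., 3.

H_0 = Z,  H_1 = Z^3,  H_2 = 0,  H_3 = 0.

Order the vertices as 0 < 1 < 2 < 3 < 4 < 5 < 6 < 7 < 8. Listing each simplex with vertices in this order, K has dimension 3 with simplices:

  0-simplices (9): [0], [1], [2], [3], [4], [5], [6], [7], [8]
  1-simplices (17): [0,5], [0,6], [0,8], [1,4], [1,5], [2,3], [2,4], [2,5], [2,8], [3,5], [3,7], [3,8], [4,6], [4,7], [5,8], [6,8], [7,8]
  2-simplices (7): [0,5,8], [0,6,8], [2,3,5], [2,3,8], [2,5,8], [3,5,8], [3,7,8]
  3-simplices (1): [2,3,5,8]

so the chain groups are C_0 ≅ Z^9, C_1 ≅ Z^17, C_2 ≅ Z^7, C_3 ≅ Z^1.

Boundary ∂_1: C_1 → C_0 is given by ∂[p,q] = [q] − [p].
The resulting 9×17 matrix has rank 8, and its Smith normal form has invariant factors (1,1,1,1,1,1,1,1).

Boundary ∂_2: C_2 → C_1 acts by ∂[p,q,r] = [q,r] − [p,r] + [p,q]. For instance
  ∂[0,6,8] = [6,8] − [0,8] + [0,6],
  ∂[2,3,5] = [3,5] − [2,5] + [2,3].
As a 17×7 matrix over Z this has rank 6, with invariant factors (1,1,1,1,1,1).

Boundary ∂_3: C_3 → C_2 sends each 3-simplex σ to the alternating sum Σ_i (−1)^i (σ with its i-th vertex removed). For instance
  ∂[2,3,5,8] = [3,5,8] − [2,5,8] + [2,3,8] − [2,3,5].
The resulting 7×1 matrix has rank 1, and its Smith normal form has invariant factors (1).

From H_k ≅ ker(∂_k) / im(∂_{k+1}) we obtain:

  H_0: rank C_0 − rank ∂_1 = 9 − 8 = 1, and the invariant factors of ∂_1 are all 1, so H_0 = Z.
  H_1: rank ker ∂_1 − rank ∂_2 = (17 − 8) − 6 = 3, and the invariant factors of ∂_2 are all 1, so H_1 = Z^3.
  H_2: rank ker ∂_2 − rank ∂_3 = (7 − 6) − 1 = 0, and the invariant factors of ∂_3 are all 1, so H_2 = 0.
  H_3: rank ker ∂_3 − rank ∂_4 = (1 − 1) − 0 = 0, and there is no ∂_4, so H_3 = 0.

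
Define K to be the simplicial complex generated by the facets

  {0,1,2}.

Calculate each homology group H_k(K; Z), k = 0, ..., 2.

Order the vertices as 0 < 1 < 2. Listing each simplex with vertices in this order, K has dimension 2 with simplices:

  0-simplices (3): [0], [1], [2]
  1-simplices (3): [0,1], [0,2], [1,2]
  2-simplices (1): [0,1,2]

so the chain groups are C_0 ≅ Z^3, C_1 ≅ Z^3, C_2 ≅ Z^1.

Boundary ∂_1: C_1 → C_0 maps an edge to its endpoints' difference, ∂[p,q] = q − p. For instance
  ∂[0,1] = [1] − [0].
This gives a 3×3 integer matrix of rank 2; reducing to Smith normal form yields diagonal entries (1,1).

Boundary ∂_2: C_2 → C_1 maps a triangle to the signed sum of its edges. For instance
  ∂[0,1,2] = [1,2] − [0,2] + [0,1].
As a 3×1 matrix over Z this has rank 1, with invariant factors (1).

Computing H_k = (kernel of ∂_k) / (image of ∂_{k+1}):

  H_0: rank C_0 − rank ∂_1 = 3 − 2 = 1, and the invariant factors of ∂_1 are all 1, so H_0 = Z.
  H_1: rank ker ∂_1 − rank ∂_2 = (3 − 2) − 1 = 0, and the invariant factors of ∂_2 are all 1, so H_1 = 0.
  H_2: rank ker ∂_2 − rank ∂_3 = (1 − 1) − 0 = 0, and there is no ∂_3, so H_2 = 0.

As a check, the Euler characteristic is 3 − 3 + 1 = 1, which agrees with 1 − 0 + 0 = 1.
(K is a triangulation of the 2-simplex.)

H_0 ≅ Z,  H_1 = 0,  H_2 = 0.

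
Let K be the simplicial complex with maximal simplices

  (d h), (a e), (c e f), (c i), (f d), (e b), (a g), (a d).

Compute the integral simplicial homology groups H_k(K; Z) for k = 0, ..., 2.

H_0 = Z,  H_1 = Z,  H_2 = 0.

We work with the vertex ordering a < b < c < d < e < f < g < h < i. The simplices of K, each written with vertices in increasing order, are:

  0-simplices (9): a, b, c, d, e, f, g, h, i
  1-simplices (10): ad, ae, ag, be, ce, cf, ci, df, dh, ef
  2-simplices (1): cef

Hence C_0 ≅ Z^9, C_1 ≅ Z^10, C_2 ≅ Z^1.

The boundary map ∂_1: C_1 → C_0 maps an edge to its endpoints' difference, ∂[p,q] = q − p.
The resulting 9×10 matrix has rank 8, and its Smith normal form has invariant factors (1,1,1,1,1,1,1,1).

The boundary map ∂_2: C_2 → C_1 sends each 2-simplex [p,q,r] to [q,r] − [p,r] + [p,q]. For instance
  ∂cef = ef − cf + ce.
As a 10×1 matrix over Z this has rank 1, with invariant factors (1).

Computing H_k = (kernel of ∂_k) / (image of ∂_{k+1}):

  H_0: rank C_0 − rank ∂_1 = 9 − 8 = 1, and the invariant factors of ∂_1 are all 1, so H_0 = Z.
  H_1: rank ker ∂_1 − rank ∂_2 = (10 − 8) − 1 = 1, and the invariant factors of ∂_2 are all 1, so H_1 = Z.
  H_2: rank ker ∂_2 − rank ∂_3 = (1 − 1) − 0 = 0, and there is no ∂_3, so H_2 = 0.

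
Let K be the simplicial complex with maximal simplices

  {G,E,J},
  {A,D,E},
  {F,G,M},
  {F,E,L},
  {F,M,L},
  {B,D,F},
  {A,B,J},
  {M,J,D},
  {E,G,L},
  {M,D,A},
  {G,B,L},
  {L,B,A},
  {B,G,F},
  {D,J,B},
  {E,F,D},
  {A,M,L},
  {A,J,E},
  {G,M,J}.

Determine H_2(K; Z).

We work with the vertex ordering A < B < D < E < F < G < J < L < M. The simplices of K, each written with vertices in increasing order, are:

  0-simplices (9): A, B, D, E, F, G, J, L, M
  1-simplices (27): AB, AD, AE, AJ, AL, AM, BD, BF, BG, BJ, BL, DE, DF, DJ, DM, EF, EG, EJ, EL, FG, FL, FM, GJ, GL, GM, JM, LM
  2-simplices (18): ABJ, ABL, ADE, ADM, AEJ, ALM, BDF, BDJ, BFG, BGL, DEF, DJM, EFL, EGJ, EGL, FGM, FLM, GJM

so the chain groups are C_0 ≅ Z^9, C_1 ≅ Z^27, C_2 ≅ Z^18.

Boundary ∂_1: C_1 → C_0 sends each edge [p,q] (with p < q) to q − p. For instance
  ∂DM = M − D.
The resulting 9×27 matrix has rank 8, and its Smith normal form has invariant factors (1,1,1,1,1,1,1,1).

∂_2: C_2 → C_1 acts by ∂[p,q,r] = [q,r] − [p,r] + [p,q]. For instance
  ∂ADM = DM − AM + AD,
  ∂ALM = LM − AM + AL.
The resulting 27×18 matrix has rank 18, and its Smith normal form has invariant factors (1,1,1,1,1,1,1,1,1,1,1,1,1,1,1,1,1,2).

Computing H_k = (kernel of ∂_k) / (image of ∂_{k+1}):

  H_2: rank ker ∂_2 − rank ∂_3 = (18 − 18) − 0 = 0, and there is no ∂_3, so H_2 = 0.

H_2 ≅ 0.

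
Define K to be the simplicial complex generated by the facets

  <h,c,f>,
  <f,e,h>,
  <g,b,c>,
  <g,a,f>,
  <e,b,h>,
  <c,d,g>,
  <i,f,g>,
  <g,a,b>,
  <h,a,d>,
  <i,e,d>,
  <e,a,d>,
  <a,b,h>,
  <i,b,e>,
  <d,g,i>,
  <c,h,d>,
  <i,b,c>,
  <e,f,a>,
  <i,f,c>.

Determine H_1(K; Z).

Fix the vertex order a < b < c < d < e < f < g < h < i and write every simplex with vertices in increasing order. Then dim K = 2 and the simplices of K are:

  0-simplices (9): a, b, c, d, e, f, g, h, i
  1-simplices (27): ab, ad, ae, af, ag, ah, bc, be, bg, bh, bi, cd, cf, cg, ch, ci, de, dg, dh, di, ef, eh, ei, fg, fh, fi, gi
  2-simplices (18): abg, abh, ade, adh, aef, afg, bcg, bci, beh, bei, cdg, cdh, cfh, cfi, dei, dgi, efh, fgi

so the chain groups are C_0 ≅ Z^9, C_1 ≅ Z^27, C_2 ≅ Z^18.

The boundary map ∂_1: C_1 → C_0 sends each edge [p,q] (with p < q) to q − p.
The 9×27 boundary matrix has rank 8 and Smith normal form diag(1,1,1,1,1,1,1,1).

∂_2: C_2 → C_1 maps a triangle to the signed sum of its edges. For instance
  ∂aef = ef − af + ae,
  ∂bcg = cg − bg + bc.
As a 27×18 matrix over Z this has rank 18, with invariant factors (1,1,1,1,1,1,1,1,1,1,1,1,1,1,1,1,1,2).

From H_k ≅ ker(∂_k) / im(∂_{k+1}) we obtain:

  H_1: rank ker ∂_1 − rank ∂_2 = (27 − 8) − 18 = 1, and ∂_2 has invariant factor 2 > 1, so H_1 = Z × Z/2.

H_1 = Z × Z/2.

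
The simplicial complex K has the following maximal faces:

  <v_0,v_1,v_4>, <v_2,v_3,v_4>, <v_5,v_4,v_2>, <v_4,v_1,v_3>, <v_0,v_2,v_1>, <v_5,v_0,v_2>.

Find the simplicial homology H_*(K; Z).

Order the vertices as v_0 < v_1 < v_2 < v_3 < v_4 < v_5. Listing each simplex with vertices in this order, K has dimension 2 with simplices:

  0-simplices (6): [v_0], [v_1], [v_2], [v_3], [v_4], [v_5]
  1-simplices (12): [v_0,v_1], [v_0,v_2], [v_0,v_4], [v_0,v_5], [v_1,v_2], [v_1,v_3], [v_1,v_4], [v_2,v_3], [v_2,v_4], [v_2,v_5], [v_3,v_4], [v_4,v_5]
  2-simplices (6): [v_0,v_1,v_2], [v_0,v_1,v_4], [v_0,v_2,v_5], [v_1,v_3,v_4], [v_2,v_3,v_4], [v_2,v_4,v_5]

so the chain groups are C_0 ≅ Z^6, C_1 ≅ Z^12, C_2 ≅ Z^6.

Boundary ∂_1: C_1 → C_0 sends each edge [p,q] (with p < q) to q − p.
The 6×12 boundary matrix has rank 5 and Smith normal form diag(1,1,1,1,1).

∂_2: C_2 → C_1 acts by ∂[p,q,r] = [q,r] − [p,r] + [p,q]. For instance
  ∂[v_0,v_1,v_4] = [v_1,v_4] − [v_0,v_4] + [v_0,v_1],
  ∂[v_0,v_1,v_2] = [v_1,v_2] − [v_0,v_2] + [v_0,v_1].
The resulting 12×6 matrix has rank 6, and its Smith normal form has invariant factors (1,1,1,1,1,1).

Now H_k = ker ∂_k / im ∂_{k+1}, so:

  H_0: rank C_0 − rank ∂_1 = 6 − 5 = 1, and the invariant factors of ∂_1 are all 1, so H_0 = Z.
  H_1: rank ker ∂_1 − rank ∂_2 = (12 − 5) − 6 = 1, and the invariant factors of ∂_2 are all 1, so H_1 = Z.
  H_2: rank ker ∂_2 − rank ∂_3 = (6 − 6) − 0 = 0, and there is no ∂_3, so H_2 = 0.

H_0 ≅ Z,  H_1 ≅ Z,  H_2 = 0.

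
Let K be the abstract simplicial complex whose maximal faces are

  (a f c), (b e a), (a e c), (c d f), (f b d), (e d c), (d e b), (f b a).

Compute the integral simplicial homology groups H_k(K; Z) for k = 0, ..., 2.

H_0 = Z,  H_1 = 0,  H_2 = Z.

We work with the vertex ordering a < b < c < d < e < f. The simplices of K, each written with vertices in increasing order, are:

  0-simplices (6): a, b, c, d, e, f
  1-simplices (12): ab, ac, ae, af, bd, be, bf, cd, ce, cf, de, df
  2-simplices (8): abe, abf, ace, acf, bde, bdf, cde, cdf

Hence C_0 ≅ Z^6, C_1 ≅ Z^12, C_2 ≅ Z^8.

Boundary ∂_1: C_1 → C_0 sends each edge [p,q] (with p < q) to q − p. For instance
  ∂ab = b − a.
The resulting 6×12 matrix has rank 5, and its Smith normal form has invariant factors (1,1,1,1,1).

Boundary ∂_2: C_2 → C_1 acts by ∂[p,q,r] = [q,r] − [p,r] + [p,q]. For instance
  ∂ace = ce − ae + ac,
  ∂cdf = df − cf + cd.
The resulting 12×8 matrix has rank 7, and its Smith normal form has invariant factors (1,1,1,1,1,1,1).

From H_k ≅ ker(∂_k) / im(∂_{k+1}) we obtain:

  H_0: rank C_0 − rank ∂_1 = 6 − 5 = 1, and the invariant factors of ∂_1 are all 1, so H_0 ≅ Z.
  H_1: rank ker ∂_1 − rank ∂_2 = (12 − 5) − 7 = 0, and the invariant factors of ∂_2 are all 1, so H_1 ≅ 0.
  H_2: rank ker ∂_2 − rank ∂_3 = (8 − 7) − 0 = 1, and there is no ∂_3, so H_2 ≅ Z.

As a check, the Euler characteristic is 6 − 12 + 8 = 2, which agrees with 1 − 0 + 1 = 2.
(K is a triangulation of the 2-sphere S^2.)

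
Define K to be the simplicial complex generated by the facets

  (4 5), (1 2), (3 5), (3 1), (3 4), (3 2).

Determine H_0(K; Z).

We work with the vertex ordering 1 < 2 < 3 < 4 < 5. The simplices of K, each written with vertices in increasing order, are:

  0-simplices (5): [1], [2], [3], [4], [5]
  1-simplices (6): [1,2], [1,3], [2,3], [3,4], [3,5], [4,5]

giving chain groups C_0 ≅ Z^5, C_1 ≅ Z^6.

∂_1: C_1 → C_0 is given by ∂[p,q] = [q] − [p]. For instance
  ∂[3,5] = [5] − [3].
This gives a 5×6 integer matrix of rank 4; reducing to Smith normal form yields diagonal entries (1,1,1,1).

Now H_k = ker ∂_k / im ∂_{k+1}, so:

  H_0: rank C_0 − rank ∂_1 = 5 − 4 = 1, and the invariant factors of ∂_1 are all 1, so H_0 ≅ Z.

H_0 ≅ Z.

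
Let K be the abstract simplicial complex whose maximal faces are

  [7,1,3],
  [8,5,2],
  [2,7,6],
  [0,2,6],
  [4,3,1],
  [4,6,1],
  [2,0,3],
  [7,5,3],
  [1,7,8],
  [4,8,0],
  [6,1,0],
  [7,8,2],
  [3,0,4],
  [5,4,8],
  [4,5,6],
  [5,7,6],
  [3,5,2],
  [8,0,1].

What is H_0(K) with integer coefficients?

H_0 = Z.

Order the vertices as 0 < 1 < 2 < 3 < 4 < 5 < 6 < 7 < 8. Listing each simplex with vertices in this order, K has dimension 2 with simplices:

  0-simplices (9): [0], [1], [2], [3], [4], [5], [6], [7], [8]
  1-simplices (27): (27 of them)
  2-simplices (18): [0,1,6], [0,1,8], [0,2,3], [0,2,6], [0,3,4], [0,4,8], [1,3,4], [1,3,7], [1,4,6], [1,7,8], [2,3,5], [2,5,8], [2,6,7], [2,7,8], [3,5,7], [4,5,6], [4,5,8], [5,6,7]

Hence C_0 ≅ Z^9, C_1 ≅ Z^27, C_2 ≅ Z^18.

Boundary ∂_1: C_1 → C_0 is given by ∂[p,q] = [q] − [p].
The 9×27 boundary matrix has rank 8 and Smith normal form diag(1,1,1,1,1,1,1,1).

Boundary ∂_2: C_2 → C_1 acts by ∂[p,q,r] = [q,r] − [p,r] + [p,q]. For instance
  ∂[0,1,8] = [1,8] − [0,8] + [0,1],
  ∂[0,4,8] = [4,8] − [0,8] + [0,4].
This gives a 27×18 integer matrix of rank 18; reducing to Smith normal form yields diagonal entries (1,1,1,1,1,1,1,1,1,1,1,1,1,1,1,1,1,2).

From H_k ≅ ker(∂_k) / im(∂_{k+1}) we obtain:

  H_0: rank C_0 − rank ∂_1 = 9 − 8 = 1, and the invariant factors of ∂_1 are all 1, so H_0 ≅ Z.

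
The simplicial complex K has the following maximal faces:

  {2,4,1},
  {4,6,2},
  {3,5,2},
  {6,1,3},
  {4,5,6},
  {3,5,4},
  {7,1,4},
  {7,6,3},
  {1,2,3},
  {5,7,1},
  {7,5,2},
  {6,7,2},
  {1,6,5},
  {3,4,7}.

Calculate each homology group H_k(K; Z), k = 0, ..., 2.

H_0 ≅ Z,  H_1 ≅ Z^2,  H_2 ≅ Z.

We work with the vertex ordering 1 < 2 < 3 < 4 < 5 < 6 < 7. The simplices of K, each written with vertices in increasing order, are:

  0-simplices (7): [1], [2], [3], [4], [5], [6], [7]
  1-simplices (21): [1,2], [1,3], [1,4], [1,5], [1,6], [1,7], [2,3], [2,4], [2,5], [2,6], [2,7], [3,4], [3,5], [3,6], [3,7], [4,5], [4,6], [4,7], [5,6], [5,7], [6,7]
  2-simplices (14): [1,2,3], [1,2,4], [1,3,6], [1,4,7], [1,5,6], [1,5,7], [2,3,5], [2,4,6], [2,5,7], [2,6,7], [3,4,5], [3,4,7], [3,6,7], [4,5,6]

giving chain groups C_0 ≅ Z^7, C_1 ≅ Z^21, C_2 ≅ Z^14.

Boundary ∂_1: C_1 → C_0 maps an edge to its endpoints' difference, ∂[p,q] = q − p.
As a 7×21 matrix over Z this has rank 6, with invariant factors (1,1,1,1,1,1).

The boundary map ∂_2: C_2 → C_1 maps a triangle to the signed sum of its edges. For instance
  ∂[1,5,7] = [5,7] − [1,7] + [1,5],
  ∂[2,3,5] = [3,5] − [2,5] + [2,3].
The resulting 21×14 matrix has rank 13, and its Smith normal form has invariant factors (1,1,1,1,1,1,1,1,1,1,1,1,1).

From H_k ≅ ker(∂_k) / im(∂_{k+1}) we obtain:

  H_0: rank C_0 − rank ∂_1 = 7 − 6 = 1, and the invariant factors of ∂_1 are all 1, so H_0 ≅ Z.
  H_1: rank ker ∂_1 − rank ∂_2 = (21 − 6) − 13 = 2, and the invariant factors of ∂_2 are all 1, so H_1 ≅ Z^2.
  H_2: rank ker ∂_2 − rank ∂_3 = (14 − 13) − 0 = 1, and there is no ∂_3, so H_2 ≅ Z.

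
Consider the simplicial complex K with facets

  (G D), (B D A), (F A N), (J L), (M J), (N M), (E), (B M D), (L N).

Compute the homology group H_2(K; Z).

H_2 ≅ 0.

Order the vertices as A < B < D < E < F < G < J < L < M < N. Listing each simplex with vertices in this order, K has dimension 2 with simplices:

  0-simplices (10): A, B, D, E, F, G, J, L, M, N
  1-simplices (13): AB, AD, AF, AN, BD, BM, DG, DM, FN, JL, JM, LN, MN
  2-simplices (3): ABD, AFN, BDM

giving chain groups C_0 ≅ Z^10, C_1 ≅ Z^13, C_2 ≅ Z^3.

∂_1: C_1 → C_0 is given by ∂[p,q] = [q] − [p]. For instance
  ∂BM = M − B.
The resulting 10×13 matrix has rank 8, and its Smith normal form has invariant factors (1,1,1,1,1,1,1,1).

Boundary ∂_2: C_2 → C_1 maps a triangle to the signed sum of its edges. For instance
  ∂ABD = BD − AD + AB,
  ∂BDM = DM − BM + BD.
This gives a 13×3 integer matrix of rank 3; reducing to Smith normal form yields diagonal entries (1,1,1).

Reading off H_k = ker ∂_k / im ∂_{k+1}:

  H_2: rank ker ∂_2 − rank ∂_3 = (3 − 3) − 0 = 0, and there is no ∂_3, so H_2 = 0.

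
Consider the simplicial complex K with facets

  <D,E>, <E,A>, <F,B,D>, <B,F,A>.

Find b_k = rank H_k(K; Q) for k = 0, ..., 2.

b_0 = 1, b_1 = 1, b_2 = 0.

Take the total order A < B < D < E < F on the vertex set. Then K (dimension 2) consists of the simplices:

  0-simplices (5): A, B, D, E, F
  1-simplices (7): AB, AE, AF, BD, BF, DE, DF
  2-simplices (2): ABF, BDF

giving chain groups C_0 ≅ Z^5, C_1 ≅ Z^7, C_2 ≅ Z^2.

Boundary ∂_1: C_1 → C_0 is given by ∂[p,q] = [q] − [p].
This gives a 5×7 integer matrix of rank 4; reducing to Smith normal form yields diagonal entries (1,1,1,1).

The boundary map ∂_2: C_2 → C_1 sends each 2-simplex [p,q,r] to [q,r] − [p,r] + [p,q]. For instance
  ∂ABF = BF − AF + AB,
  ∂BDF = DF − BF + BD.
The resulting 7×2 matrix has rank 2, and its Smith normal form has invariant factors (1,1).

Now H_k = ker ∂_k / im ∂_{k+1}, so:

  H_0: rank C_0 − rank ∂_1 = 5 − 4 = 1, and the invariant factors of ∂_1 are all 1, so H_0 = Z.
  H_1: rank ker ∂_1 − rank ∂_2 = (7 − 4) − 2 = 1, and the invariant factors of ∂_2 are all 1, so H_1 = Z.
  H_2: rank ker ∂_2 − rank ∂_3 = (2 − 2) − 0 = 0, and there is no ∂_3, so H_2 = 0.

Hence the Betti numbers are b_0 = 1, b_1 = 1, b_2 = 0.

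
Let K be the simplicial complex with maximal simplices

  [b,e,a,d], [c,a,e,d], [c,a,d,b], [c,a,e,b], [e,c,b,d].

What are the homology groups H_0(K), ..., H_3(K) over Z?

H_0 = Z,  H_1 = 0,  H_2 = 0,  H_3 = Z.

K has 5 vertices, 10 edges, 10 triangles, 5 3-simplices.
rank ∂_0 = 0, rank ∂_1 = 4 ⇒ b_0 = 5 − 0 − 4 = 1; all invariant factors of ∂_1 are 1 so no torsion. So H_0 = Z.
rank ∂_1 = 4, rank ∂_2 = 6 ⇒ b_1 = 10 − 4 − 6 = 0; all invariant factors of ∂_2 are 1 so no torsion. So H_1 = 0.
rank ∂_2 = 6, rank ∂_3 = 4 ⇒ b_2 = 10 − 6 − 4 = 0; all invariant factors of ∂_3 are 1 so no torsion. So H_2 = 0.
rank ∂_3 = 4, rank ∂_4 = 0 ⇒ b_3 = 5 − 4 − 0 = 1. So H_3 = Z.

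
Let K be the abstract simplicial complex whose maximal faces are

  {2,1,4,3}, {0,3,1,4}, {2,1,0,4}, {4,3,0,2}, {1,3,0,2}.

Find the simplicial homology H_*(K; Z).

H_0 = Z,  H_1 = 0,  H_2 = 0,  H_3 = Z.

Order the vertices as 0 < 1 < 2 < 3 < 4. Listing each simplex with vertices in this order, K has dimension 3 with simplices:

  0-simplices (5): [0], [1], [2], [3], [4]
  1-simplices (10): [0,1], [0,2], [0,3], [0,4], [1,2], [1,3], [1,4], [2,3], [2,4], [3,4]
  2-simplices (10): [0,1,2], [0,1,3], [0,1,4], [0,2,3], [0,2,4], [0,3,4], [1,2,3], [1,2,4], [1,3,4], [2,3,4]
  3-simplices (5): [0,1,2,3], [0,1,2,4], [0,1,3,4], [0,2,3,4], [1,2,3,4]

Hence C_0 ≅ Z^5, C_1 ≅ Z^10, C_2 ≅ Z^10, C_3 ≅ Z^5.

The boundary map ∂_1: C_1 → C_0 sends each edge [p,q] (with p < q) to q − p.
This gives a 5×10 integer matrix of rank 4; reducing to Smith normal form yields diagonal entries (1,1,1,1).

The boundary map ∂_2: C_2 → C_1 maps a triangle to the signed sum of its edges. For instance
  ∂[0,1,2] = [1,2] − [0,2] + [0,1],
  ∂[0,1,4] = [1,4] − [0,4] + [0,1].
The 10×10 boundary matrix has rank 6 and Smith normal form diag(1,1,1,1,1,1).

The boundary map ∂_3: C_3 → C_2 sends each 3-simplex σ to the alternating sum Σ_i (−1)^i (σ with its i-th vertex removed). For instance
  ∂[0,1,2,3] = [1,2,3] − [0,2,3] + [0,1,3] − [0,1,2],
  ∂[0,1,2,4] = [1,2,4] − [0,2,4] + [0,1,4] − [0,1,2].
The resulting 10×5 matrix has rank 4, and its Smith normal form has invariant factors (1,1,1,1).

From H_k ≅ ker(∂_k) / im(∂_{k+1}) we obtain:

  H_0: rank C_0 − rank ∂_1 = 5 − 4 = 1, and the invariant factors of ∂_1 are all 1, so H_0 ≅ Z.
  H_1: rank ker ∂_1 − rank ∂_2 = (10 − 4) − 6 = 0, and the invariant factors of ∂_2 are all 1, so H_1 ≅ 0.
  H_2: rank ker ∂_2 − rank ∂_3 = (10 − 6) − 4 = 0, and the invariant factors of ∂_3 are all 1, so H_2 ≅ 0.
  H_3: rank ker ∂_3 − rank ∂_4 = (5 − 4) − 0 = 1, and there is no ∂_4, so H_3 ≅ Z.

(K is a triangulation of the 3-sphere S^3.)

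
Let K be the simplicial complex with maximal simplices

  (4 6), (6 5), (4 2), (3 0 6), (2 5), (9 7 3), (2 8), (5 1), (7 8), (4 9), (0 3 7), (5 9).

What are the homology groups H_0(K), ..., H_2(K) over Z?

Order the vertices as 0 < 1 < 2 < 3 < 4 < 5 < 6 < 7 < 8 < 9. Listing each simplex with vertices in this order, K has dimension 2 with simplices:

  0-simplices (10): [0], [1], [2], [3], [4], [5], [6], [7], [8], [9]
  1-simplices (16): [0,3], [0,6], [0,7], [1,5], [2,4], [2,5], [2,8], [3,6], [3,7], [3,9], [4,6], [4,9], [5,6], [5,9], [7,8], [7,9]
  2-simplices (3): [0,3,6], [0,3,7], [3,7,9]

giving chain groups C_0 ≅ Z^10, C_1 ≅ Z^16, C_2 ≅ Z^3.

The boundary map ∂_1: C_1 → C_0 is given by ∂[p,q] = [q] − [p]. For instance
  ∂[3,9] = [9] − [3].
The resulting 10×16 matrix has rank 9, and its Smith normal form has invariant factors (1,1,1,1,1,1,1,1,1).

Boundary ∂_2: C_2 → C_1 acts by ∂[p,q,r] = [q,r] − [p,r] + [p,q]. For instance
  ∂[0,3,6] = [3,6] − [0,6] + [0,3],
  ∂[0,3,7] = [3,7] − [0,7] + [0,3].
The resulting 16×3 matrix has rank 3, and its Smith normal form has invariant factors (1,1,1).

Computing H_k = (kernel of ∂_k) / (image of ∂_{k+1}):

  H_0: rank C_0 − rank ∂_1 = 10 − 9 = 1, and the invariant factors of ∂_1 are all 1, so H_0 ≅ Z.
  H_1: rank ker ∂_1 − rank ∂_2 = (16 − 9) − 3 = 4, and the invariant factors of ∂_2 are all 1, so H_1 ≅ Z^4.
  H_2: rank ker ∂_2 − rank ∂_3 = (3 − 3) − 0 = 0, and there is no ∂_3, so H_2 ≅ 0.

As a check, the Euler characteristic is 10 − 16 + 3 = -3, which agrees with 1 − 4 + 0 = -3.

H_0 = Z,  H_1 = Z^4,  H_2 = 0.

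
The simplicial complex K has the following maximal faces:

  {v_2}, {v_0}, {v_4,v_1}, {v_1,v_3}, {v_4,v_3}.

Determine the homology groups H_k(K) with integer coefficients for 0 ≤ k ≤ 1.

H_0 ≅ Z^3,  H_1 ≅ Z.

Fix the vertex order v_0 < v_1 < v_2 < v_3 < v_4 and write every simplex with vertices in increasing order. Then dim K = 1 and the simplices of K are:

  0-simplices (5): [v_0], [v_1], [v_2], [v_3], [v_4]
  1-simplices (3): [v_1,v_3], [v_1,v_4], [v_3,v_4]

so the chain groups are C_0 ≅ Z^5, C_1 ≅ Z^3.

The boundary map ∂_1: C_1 → C_0 sends each edge [p,q] (with p < q) to q − p.
The resulting 5×3 matrix has rank 2, and its Smith normal form has invariant factors (1,1).

From H_k ≅ ker(∂_k) / im(∂_{k+1}) we obtain:

  H_0: rank C_0 − rank ∂_1 = 5 − 2 = 3, and the invariant factors of ∂_1 are all 1, so H_0 ≅ Z^3.
  H_1: rank ker ∂_1 − rank ∂_2 = (3 − 2) − 0 = 1, and there is no ∂_2, so H_1 ≅ Z.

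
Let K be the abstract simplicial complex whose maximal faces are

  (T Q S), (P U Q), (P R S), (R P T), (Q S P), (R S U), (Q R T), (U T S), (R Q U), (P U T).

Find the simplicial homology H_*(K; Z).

H_0 ≅ Z,  H_1 ≅ Z/2,  H_2 = 0.

Fix the vertex order P < Q < R < S < T < U and write every simplex with vertices in increasing order. Then dim K = 2 and the simplices of K are:

  0-simplices (6): P, Q, R, S, T, U
  1-simplices (15): PQ, PR, PS, PT, PU, QR, QS, QT, QU, RS, RT, RU, ST, SU, TU
  2-simplices (10): PQS, PQU, PRS, PRT, PTU, QRT, QRU, QST, RSU, STU

so the chain groups are C_0 ≅ Z^6, C_1 ≅ Z^15, C_2 ≅ Z^10.

∂_1: C_1 → C_0 sends each edge [p,q] (with p < q) to q − p. For instance
  ∂RS = S − R.
The resulting 6×15 matrix has rank 5, and its Smith normal form has invariant factors (1,1,1,1,1).

The boundary map ∂_2: C_2 → C_1 maps a triangle to the signed sum of its edges. For instance
  ∂PRS = RS − PS + PR,
  ∂QRT = RT − QT + QR.
The 15×10 boundary matrix has rank 10 and Smith normal form diag(1,1,1,1,1,1,1,1,1,2).

Computing H_k = (kernel of ∂_k) / (image of ∂_{k+1}):

  H_0: rank C_0 − rank ∂_1 = 6 − 5 = 1, and the invariant factors of ∂_1 are all 1, so H_0 = Z.
  H_1: rank ker ∂_1 − rank ∂_2 = (15 − 5) − 10 = 0, and ∂_2 has invariant factor 2 > 1, so H_1 = Z/2.
  H_2: rank ker ∂_2 − rank ∂_3 = (10 − 10) − 0 = 0, and there is no ∂_3, so H_2 = 0.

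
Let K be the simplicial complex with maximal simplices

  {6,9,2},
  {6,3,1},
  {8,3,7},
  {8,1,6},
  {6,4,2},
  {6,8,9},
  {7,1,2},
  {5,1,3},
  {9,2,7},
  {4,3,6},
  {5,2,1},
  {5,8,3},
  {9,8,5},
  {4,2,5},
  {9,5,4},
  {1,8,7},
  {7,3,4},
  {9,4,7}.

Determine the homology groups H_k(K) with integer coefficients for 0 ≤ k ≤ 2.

Fix the vertex order 1 < 2 < 3 < 4 < 5 < 6 < 7 < 8 < 9 and write every simplex with vertices in increasing order. Then dim K = 2 and the simplices of K are:

  0-simplices (9): [1], [2], [3], [4], [5], [6], [7], [8], [9]
  1-simplices (27): (27 of them)
  2-simplices (18): [1,2,5], [1,2,7], [1,3,5], [1,3,6], [1,6,8], [1,7,8], [2,4,5], [2,4,6], [2,6,9], [2,7,9], [3,4,6], [3,4,7], [3,5,8], [3,7,8], [4,5,9], [4,7,9], [5,8,9], [6,8,9]

giving chain groups C_0 ≅ Z^9, C_1 ≅ Z^27, C_2 ≅ Z^18.

Boundary ∂_1: C_1 → C_0 is given by ∂[p,q] = [q] − [p]. For instance
  ∂[1,7] = [7] − [1].
The 9×27 boundary matrix has rank 8 and Smith normal form diag(1,1,1,1,1,1,1,1).

∂_2: C_2 → C_1 sends each 2-simplex [p,q,r] to [q,r] − [p,r] + [p,q]. For instance
  ∂[2,4,6] = [4,6] − [2,6] + [2,4],
  ∂[3,4,6] = [4,6] − [3,6] + [3,4].
The resulting 27×18 matrix has rank 18, and its Smith normal form has invariant factors (1,1,1,1,1,1,1,1,1,1,1,1,1,1,1,1,1,2).

Computing H_k = (kernel of ∂_k) / (image of ∂_{k+1}):

  H_0: rank C_0 − rank ∂_1 = 9 − 8 = 1, and the invariant factors of ∂_1 are all 1, so H_0 ≅ Z.
  H_1: rank ker ∂_1 − rank ∂_2 = (27 − 8) − 18 = 1, and ∂_2 has invariant factor 2 > 1, so H_1 ≅ Z ⊕ Z_2.
  H_2: rank ker ∂_2 − rank ∂_3 = (18 − 18) − 0 = 0, and there is no ∂_3, so H_2 ≅ 0.

As a check, the Euler characteristic is 9 − 27 + 18 = 0, which agrees with 1 − 1 + 0 = 0.
(K is a triangulation of the Klein bottle.)

H_0 = Z,  H_1 = Z ⊕ Z_2,  H_2 = 0.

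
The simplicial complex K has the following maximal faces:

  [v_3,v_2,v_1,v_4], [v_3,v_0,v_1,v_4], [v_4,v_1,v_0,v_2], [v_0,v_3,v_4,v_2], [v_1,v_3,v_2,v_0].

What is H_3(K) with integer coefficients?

H_3 = Z.

We work with the vertex ordering v_0 < v_1 < v_2 < v_3 < v_4. The simplices of K, each written with vertices in increasing order, are:

  0-simplices (5): [v_0], [v_1], [v_2], [v_3], [v_4]
  1-simplices (10): [v_0,v_1], [v_0,v_2], [v_0,v_3], [v_0,v_4], [v_1,v_2], [v_1,v_3], [v_1,v_4], [v_2,v_3], [v_2,v_4], [v_3,v_4]
  2-simplices (10): [v_0,v_1,v_2], [v_0,v_1,v_3], [v_0,v_1,v_4], [v_0,v_2,v_3], [v_0,v_2,v_4], [v_0,v_3,v_4], [v_1,v_2,v_3], [v_1,v_2,v_4], [v_1,v_3,v_4], [v_2,v_3,v_4]
  3-simplices (5): [v_0,v_1,v_2,v_3], [v_0,v_1,v_2,v_4], [v_0,v_1,v_3,v_4], [v_0,v_2,v_3,v_4], [v_1,v_2,v_3,v_4]

giving chain groups C_0 ≅ Z^5, C_1 ≅ Z^10, C_2 ≅ Z^10, C_3 ≅ Z^5.

∂_1: C_1 → C_0 maps an edge to its endpoints' difference, ∂[p,q] = q − p. For instance
  ∂[v_2,v_3] = [v_3] − [v_2].
The 5×10 boundary matrix has rank 4 and Smith normal form diag(1,1,1,1).

Boundary ∂_2: C_2 → C_1 acts by ∂[p,q,r] = [q,r] − [p,r] + [p,q]. For instance
  ∂[v_0,v_1,v_4] = [v_1,v_4] − [v_0,v_4] + [v_0,v_1],
  ∂[v_1,v_2,v_3] = [v_2,v_3] − [v_1,v_3] + [v_1,v_2].
This gives a 10×10 integer matrix of rank 6; reducing to Smith normal form yields diagonal entries (1,1,1,1,1,1).

The boundary map ∂_3: C_3 → C_2 sends each 3-simplex σ to the alternating sum Σ_i (−1)^i (σ with its i-th vertex removed). For instance
  ∂[v_1,v_2,v_3,v_4] = [v_2,v_3,v_4] − [v_1,v_3,v_4] + [v_1,v_2,v_4] − [v_1,v_2,v_3],
  ∂[v_0,v_1,v_3,v_4] = [v_1,v_3,v_4] − [v_0,v_3,v_4] + [v_0,v_1,v_4] − [v_0,v_1,v_3].
As a 10×5 matrix over Z this has rank 4, with invariant factors (1,1,1,1).

From H_k ≅ ker(∂_k) / im(∂_{k+1}) we obtain:

  H_3: rank ker ∂_3 − rank ∂_4 = (5 − 4) − 0 = 1, and there is no ∂_4, so H_3 ≅ Z.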